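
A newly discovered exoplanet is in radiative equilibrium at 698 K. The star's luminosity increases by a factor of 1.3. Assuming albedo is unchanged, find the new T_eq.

T_eq ∝ L^(1/4) · d^(−1/2).
T′ = 698 × 1.3^(1/4) = 745 K.

T_eq ≈ 745 K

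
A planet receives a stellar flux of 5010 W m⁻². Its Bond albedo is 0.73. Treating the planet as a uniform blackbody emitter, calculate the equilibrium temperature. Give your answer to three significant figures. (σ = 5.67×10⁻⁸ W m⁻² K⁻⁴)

T_eq ≈ 278 K

Energy balance: absorbed = emitted ⇒ πR²·S(1−A) = 4πR²·σT_eq⁴, so T_eq⁴ = S(1−A)/(4σ).
T_eq = [5010 × 0.27 / (4 × 5.67×10⁻⁸)]^(1/4) = (5.96×10⁹)^(1/4) = 278 K.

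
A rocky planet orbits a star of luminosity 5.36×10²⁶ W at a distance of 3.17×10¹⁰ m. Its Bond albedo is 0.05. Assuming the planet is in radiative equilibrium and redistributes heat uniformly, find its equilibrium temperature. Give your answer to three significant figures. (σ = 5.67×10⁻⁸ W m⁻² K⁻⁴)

Flux: S = L/(4πd²) = 5.36×10²⁶/(4π×(3.17×10¹⁰)²) = 4.24×10⁴ W m⁻².
Energy balance: absorbed = emitted ⇒ πR²·S(1−A) = 4πR²·σT_eq⁴, so T_eq⁴ = S(1−A)/(4σ).
T_eq = [4.24×10⁴ × 0.95 / (4 × 5.67×10⁻⁸)]^(1/4) = (1.78×10¹¹)^(1/4) = 649 K.

T_eq ≈ 649 K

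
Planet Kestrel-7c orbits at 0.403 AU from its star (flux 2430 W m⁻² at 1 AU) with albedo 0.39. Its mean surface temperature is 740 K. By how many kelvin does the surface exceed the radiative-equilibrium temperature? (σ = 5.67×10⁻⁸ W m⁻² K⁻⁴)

S = 2430/0.403² = 1.496×10⁴ W m⁻².
T_eq = [S(1−A)/(4σ)]^(1/4) = [1.496×10⁴×0.61/(4×5.67×10⁻⁸)]^(1/4) = 447.9 K.
ΔT = T_surf − T_eq = 740 − 447.9.

ΔT ≈ 292.1 K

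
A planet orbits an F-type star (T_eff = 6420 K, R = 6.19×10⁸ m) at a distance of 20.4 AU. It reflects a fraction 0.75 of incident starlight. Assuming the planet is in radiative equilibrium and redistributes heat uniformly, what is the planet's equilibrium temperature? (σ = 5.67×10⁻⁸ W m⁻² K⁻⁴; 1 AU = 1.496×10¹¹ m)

d = 20.4 AU = 3.05×10¹² m.
L = 4πR_⋆²σT_⋆⁴ = 4π(6.19×10⁸)² × 5.67×10⁻⁸ × (6420)⁴ = 4.64×10²⁶ W.
S = L/(4πd²) = 3.96 W m⁻².
Energy balance: absorbed = emitted ⇒ πR²·S(1−A) = 4πR²·σT_eq⁴, so T_eq⁴ = S(1−A)/(4σ).
T_eq = [3.96 × 0.25 / (4 × 5.67×10⁻⁸)]^(1/4) = (4.37×10⁶)^(1/4) = 45.7 K.

T_eq ≈ 45.7 K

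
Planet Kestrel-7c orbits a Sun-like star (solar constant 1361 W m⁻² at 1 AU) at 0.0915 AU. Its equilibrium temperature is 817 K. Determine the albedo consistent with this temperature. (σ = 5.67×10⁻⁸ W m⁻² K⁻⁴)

Flux at 0.0915 AU: S = 1361/0.0915² = 1.63×10⁵ W m⁻².
From T_eq⁴ = S(1−A)/(4σ): 1−A = 4σT_eq⁴/S.
1−A = 4 × 5.67×10⁻⁸ × (817)⁴ / 1.63×10⁵ = 0.622.

A ≈ 0.38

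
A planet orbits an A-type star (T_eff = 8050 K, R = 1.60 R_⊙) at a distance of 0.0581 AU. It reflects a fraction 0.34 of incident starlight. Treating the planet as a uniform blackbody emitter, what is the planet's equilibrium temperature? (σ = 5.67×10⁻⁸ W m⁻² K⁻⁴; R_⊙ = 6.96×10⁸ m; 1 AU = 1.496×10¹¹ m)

R_⋆ = 1.60 × 6.96×10⁸ = 1.11×10⁹ m.
d = 0.0581 AU = 8.69×10⁹ m.
L = 4πR_⋆²σT_⋆⁴ = 4π(1.11×10⁹)² × 5.67×10⁻⁸ × (8050)⁴ = 3.71×10²⁷ W.
S = L/(4πd²) = 3.91×10⁶ W m⁻².
Energy balance: absorbed = emitted ⇒ πR²·S(1−A) = 4πR²·σT_eq⁴, so T_eq⁴ = S(1−A)/(4σ).
T_eq = [3.91×10⁶ × 0.66 / (4 × 5.67×10⁻⁸)]^(1/4) = (1.14×10¹³)^(1/4) = 1840 K.

T_eq ≈ 1840 K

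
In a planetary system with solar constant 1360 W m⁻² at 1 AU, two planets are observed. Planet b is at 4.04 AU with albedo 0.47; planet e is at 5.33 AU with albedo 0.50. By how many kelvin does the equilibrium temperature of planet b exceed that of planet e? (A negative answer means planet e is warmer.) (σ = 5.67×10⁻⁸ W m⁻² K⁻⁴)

T_eq = [S₀(1−A)/(4σd²)]^(1/4), so T ∝ (1−A)^(1/4) / √d.
T₁ = [1360×0.53/(4×5.67×10⁻⁸×4.04²)]^(1/4) = 118.13 K.
T₂ = [1360×0.50/(4×5.67×10⁻⁸×5.33²)]^(1/4) = 101.36 K.

ΔT ≈ 16.8 K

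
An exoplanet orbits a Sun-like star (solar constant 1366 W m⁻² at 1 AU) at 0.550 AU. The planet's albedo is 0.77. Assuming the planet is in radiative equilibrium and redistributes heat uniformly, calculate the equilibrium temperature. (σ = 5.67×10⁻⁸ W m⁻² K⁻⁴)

T_eq ≈ 260 K

Flux at 0.550 AU: S = 1366/0.550² = 4520 W m⁻².
Energy balance: absorbed = emitted ⇒ πR²·S(1−A) = 4πR²·σT_eq⁴, so T_eq⁴ = S(1−A)/(4σ).
T_eq = [4520 × 0.23 / (4 × 5.67×10⁻⁸)]^(1/4) = (4.58×10⁹)^(1/4) = 260 K.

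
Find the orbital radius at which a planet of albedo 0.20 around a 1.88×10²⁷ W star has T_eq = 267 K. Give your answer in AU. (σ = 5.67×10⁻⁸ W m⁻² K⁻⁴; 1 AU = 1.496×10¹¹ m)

From T_eq⁴ = L(1−A)/(16πσd²): d = √[L(1−A)/(16πσT_eq⁴)].
d = √[1.88×10²⁷ × 0.80 / (16π × 5.67×10⁻⁸ × (267)⁴)] = 3.22×10¹¹ m = 2.15 AU.

d ≈ 2.15 AU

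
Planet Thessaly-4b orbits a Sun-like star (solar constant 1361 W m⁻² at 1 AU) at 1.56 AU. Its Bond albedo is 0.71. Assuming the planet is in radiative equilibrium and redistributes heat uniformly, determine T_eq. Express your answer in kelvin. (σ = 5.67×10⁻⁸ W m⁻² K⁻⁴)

Flux at 1.56 AU: S = 1361/1.56² = 559 W m⁻².
Energy balance: absorbed = emitted ⇒ πR²·S(1−A) = 4πR²·σT_eq⁴, so T_eq⁴ = S(1−A)/(4σ).
T_eq = [559 × 0.29 / (4 × 5.67×10⁻⁸)]^(1/4) = (7.15×10⁸)^(1/4) = 164 K.

T_eq ≈ 164 K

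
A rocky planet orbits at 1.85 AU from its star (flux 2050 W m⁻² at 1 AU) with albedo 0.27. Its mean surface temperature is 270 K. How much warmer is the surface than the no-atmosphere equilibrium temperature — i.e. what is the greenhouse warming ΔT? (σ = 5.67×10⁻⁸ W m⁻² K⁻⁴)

S = 2050/1.85² = 599.0 W m⁻².
T_eq = [S(1−A)/(4σ)]^(1/4) = [599.0×0.73/(4×5.67×10⁻⁸)]^(1/4) = 209.5 K.
ΔT = T_surf − T_eq = 270 − 209.5.

ΔT ≈ 60.5 K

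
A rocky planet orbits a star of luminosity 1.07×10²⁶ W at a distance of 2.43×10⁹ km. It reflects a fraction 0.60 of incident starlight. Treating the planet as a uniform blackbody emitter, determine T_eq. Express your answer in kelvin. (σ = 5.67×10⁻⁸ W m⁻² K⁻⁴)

d = 2.43×10⁹ km = 2.43×10¹² m.
Flux: S = L/(4πd²) = 1.07×10²⁶/(4π×(2.43×10¹²)²) = 1.44 W m⁻².
Energy balance: absorbed = emitted ⇒ πR²·S(1−A) = 4πR²·σT_eq⁴, so T_eq⁴ = S(1−A)/(4σ).
T_eq = [1.44 × 0.40 / (4 × 5.67×10⁻⁸)]^(1/4) = (2.54×10⁶)^(1/4) = 39.9 K.

T_eq ≈ 39.9 K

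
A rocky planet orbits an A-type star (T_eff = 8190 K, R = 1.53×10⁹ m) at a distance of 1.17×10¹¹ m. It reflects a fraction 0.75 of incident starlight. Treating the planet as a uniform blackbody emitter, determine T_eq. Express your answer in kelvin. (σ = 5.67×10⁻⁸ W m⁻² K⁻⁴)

T_eq ≈ 468 K

L = 4πR_⋆²σT_⋆⁴ = 4π(1.53×10⁹)² × 5.67×10⁻⁸ × (8190)⁴ = 7.50×10²⁷ W.
S = L/(4πd²) = 4.36×10⁴ W m⁻².
Energy balance: absorbed = emitted ⇒ πR²·S(1−A) = 4πR²·σT_eq⁴, so T_eq⁴ = S(1−A)/(4σ).
T_eq = [4.36×10⁴ × 0.25 / (4 × 5.67×10⁻⁸)]^(1/4) = (4.81×10¹⁰)^(1/4) = 468 K.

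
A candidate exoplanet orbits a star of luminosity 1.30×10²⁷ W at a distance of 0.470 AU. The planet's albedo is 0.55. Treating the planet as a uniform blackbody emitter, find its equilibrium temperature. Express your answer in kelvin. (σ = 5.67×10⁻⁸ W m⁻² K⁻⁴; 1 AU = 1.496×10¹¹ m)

d = 0.470 AU = 7.03×10¹⁰ m.
Flux: S = L/(4πd²) = 1.30×10²⁷/(4π×(7.03×10¹⁰)²) = 2.09×10⁴ W m⁻².
Energy balance: absorbed = emitted ⇒ πR²·S(1−A) = 4πR²·σT_eq⁴, so T_eq⁴ = S(1−A)/(4σ).
T_eq = [2.09×10⁴ × 0.45 / (4 × 5.67×10⁻⁸)]^(1/4) = (4.15×10¹⁰)^(1/4) = 451 K.

T_eq ≈ 451 K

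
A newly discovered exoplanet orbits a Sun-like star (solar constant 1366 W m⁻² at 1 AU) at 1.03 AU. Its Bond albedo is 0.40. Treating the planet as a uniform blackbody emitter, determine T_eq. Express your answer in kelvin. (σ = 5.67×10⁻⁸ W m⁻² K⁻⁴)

T_eq ≈ 242 K

Flux at 1.03 AU: S = 1366/1.03² = 1290 W m⁻².
Energy balance: absorbed = emitted ⇒ πR²·S(1−A) = 4πR²·σT_eq⁴, so T_eq⁴ = S(1−A)/(4σ).
T_eq = [1290 × 0.60 / (4 × 5.67×10⁻⁸)]^(1/4) = (3.41×10⁹)^(1/4) = 242 K.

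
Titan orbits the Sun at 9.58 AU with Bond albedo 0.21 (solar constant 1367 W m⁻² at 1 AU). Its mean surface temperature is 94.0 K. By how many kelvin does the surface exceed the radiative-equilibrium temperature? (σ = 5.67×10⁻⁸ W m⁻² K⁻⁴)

ΔT ≈ 9.1 K

S = 1367/9.58² = 14.89 W m⁻².
T_eq = [S(1−A)/(4σ)]^(1/4) = [14.89×0.79/(4×5.67×10⁻⁸)]^(1/4) = 84.9 K.
ΔT = T_surf − T_eq = 94 − 84.9.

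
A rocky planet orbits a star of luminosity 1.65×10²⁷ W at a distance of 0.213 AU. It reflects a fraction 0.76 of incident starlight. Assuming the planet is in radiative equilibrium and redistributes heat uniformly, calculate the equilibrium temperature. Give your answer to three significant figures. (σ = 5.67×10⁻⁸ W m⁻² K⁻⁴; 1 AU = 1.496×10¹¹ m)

T_eq ≈ 608 K

d = 0.213 AU = 3.19×10¹⁰ m.
Flux: S = L/(4πd²) = 1.65×10²⁷/(4π×(3.19×10¹⁰)²) = 1.29×10⁵ W m⁻².
Energy balance: absorbed = emitted ⇒ πR²·S(1−A) = 4πR²·σT_eq⁴, so T_eq⁴ = S(1−A)/(4σ).
T_eq = [1.29×10⁵ × 0.24 / (4 × 5.67×10⁻⁸)]^(1/4) = (1.37×10¹¹)^(1/4) = 608 K.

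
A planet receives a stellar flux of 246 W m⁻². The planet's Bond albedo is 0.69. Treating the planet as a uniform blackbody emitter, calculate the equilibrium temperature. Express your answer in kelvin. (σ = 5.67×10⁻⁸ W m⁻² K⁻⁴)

T_eq ≈ 135 K

Energy balance: absorbed = emitted ⇒ πR²·S(1−A) = 4πR²·σT_eq⁴, so T_eq⁴ = S(1−A)/(4σ).
T_eq = [246 × 0.31 / (4 × 5.67×10⁻⁸)]^(1/4) = (3.36×10⁸)^(1/4) = 135 K.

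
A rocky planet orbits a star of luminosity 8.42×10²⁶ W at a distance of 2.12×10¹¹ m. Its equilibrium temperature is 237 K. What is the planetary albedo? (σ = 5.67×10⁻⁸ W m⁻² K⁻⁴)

Flux: S = L/(4πd²) = 8.42×10²⁶/(4π×(2.12×10¹¹)²) = 1490 W m⁻².
From T_eq⁴ = S(1−A)/(4σ): 1−A = 4σT_eq⁴/S.
1−A = 4 × 5.67×10⁻⁸ × (237)⁴ / 1490 = 0.480.

A ≈ 0.52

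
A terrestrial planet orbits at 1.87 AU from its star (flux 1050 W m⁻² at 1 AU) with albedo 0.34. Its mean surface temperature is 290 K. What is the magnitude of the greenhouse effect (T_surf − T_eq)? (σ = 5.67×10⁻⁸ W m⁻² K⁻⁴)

ΔT ≈ 118.1 K

S = 1050/1.87² = 300.3 W m⁻².
T_eq = [S(1−A)/(4σ)]^(1/4) = [300.3×0.66/(4×5.67×10⁻⁸)]^(1/4) = 171.9 K.
ΔT = T_surf − T_eq = 290 − 171.9.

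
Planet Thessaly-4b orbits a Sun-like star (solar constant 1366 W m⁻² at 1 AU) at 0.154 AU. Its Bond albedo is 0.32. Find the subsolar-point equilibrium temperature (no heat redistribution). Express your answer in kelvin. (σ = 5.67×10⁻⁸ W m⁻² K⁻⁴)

T_ss ≈ 912 K

Flux at 0.154 AU: S = 1366/0.154² = 5.76×10⁴ W m⁻².
At the subsolar point the surface absorbs S(1−A) and emits σT⁴ per unit area — no factor of 4, since only the local patch is in balance.
T = [5.76×10⁴ × 0.68 / 5.67×10⁻⁸]^(1/4) = (6.91×10¹¹)^(1/4) = 912 K.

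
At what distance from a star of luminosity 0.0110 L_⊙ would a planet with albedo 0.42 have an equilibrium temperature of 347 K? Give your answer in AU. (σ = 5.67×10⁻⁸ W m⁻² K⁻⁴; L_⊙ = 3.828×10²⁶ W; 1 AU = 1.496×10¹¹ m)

L = 0.0110 × 3.828×10²⁶ = 4.21×10²⁴ W.
From T_eq⁴ = L(1−A)/(16πσd²): d = √[L(1−A)/(16πσT_eq⁴)].
d = √[4.21×10²⁴ × 0.58 / (16π × 5.67×10⁻⁸ × (347)⁴)] = 7.69×10⁹ m = 0.0514 AU.

d ≈ 0.0514 AU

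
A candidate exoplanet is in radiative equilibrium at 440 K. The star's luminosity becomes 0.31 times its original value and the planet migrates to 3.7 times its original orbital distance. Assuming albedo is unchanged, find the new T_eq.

T_eq ∝ L^(1/4) · d^(−1/2).
T′ = 440 × 0.31^(1/4) / 3.7^(1/2) = 171 K.

T_eq ≈ 171 K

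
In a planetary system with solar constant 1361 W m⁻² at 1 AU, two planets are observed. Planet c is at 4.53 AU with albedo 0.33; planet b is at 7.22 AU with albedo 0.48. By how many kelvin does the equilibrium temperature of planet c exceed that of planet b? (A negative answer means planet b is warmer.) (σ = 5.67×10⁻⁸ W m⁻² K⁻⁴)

T_eq = [S₀(1−A)/(4σd²)]^(1/4), so T ∝ (1−A)^(1/4) / √d.
T₁ = [1361×0.67/(4×5.67×10⁻⁸×4.53²)]^(1/4) = 118.31 K.
T₂ = [1361×0.52/(4×5.67×10⁻⁸×7.22²)]^(1/4) = 87.96 K.

ΔT ≈ 30.4 K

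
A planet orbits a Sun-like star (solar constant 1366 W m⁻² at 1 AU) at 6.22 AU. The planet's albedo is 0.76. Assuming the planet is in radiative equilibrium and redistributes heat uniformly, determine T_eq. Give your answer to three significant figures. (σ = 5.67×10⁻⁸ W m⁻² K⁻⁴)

T_eq ≈ 78.2 K

Flux at 6.22 AU: S = 1366/6.22² = 35.3 W m⁻².
Energy balance: absorbed = emitted ⇒ πR²·S(1−A) = 4πR²·σT_eq⁴, so T_eq⁴ = S(1−A)/(4σ).
T_eq = [35.3 × 0.24 / (4 × 5.67×10⁻⁸)]^(1/4) = (3.74×10⁷)^(1/4) = 78.2 K.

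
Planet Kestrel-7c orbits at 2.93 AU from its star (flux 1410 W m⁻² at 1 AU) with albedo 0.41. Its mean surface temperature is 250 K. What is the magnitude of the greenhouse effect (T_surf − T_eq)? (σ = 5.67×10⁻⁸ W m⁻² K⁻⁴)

S = 1410/2.93² = 164.2 W m⁻².
T_eq = [S(1−A)/(4σ)]^(1/4) = [164.2×0.59/(4×5.67×10⁻⁸)]^(1/4) = 143.8 K.
ΔT = T_surf − T_eq = 250 − 143.8.

ΔT ≈ 106.2 K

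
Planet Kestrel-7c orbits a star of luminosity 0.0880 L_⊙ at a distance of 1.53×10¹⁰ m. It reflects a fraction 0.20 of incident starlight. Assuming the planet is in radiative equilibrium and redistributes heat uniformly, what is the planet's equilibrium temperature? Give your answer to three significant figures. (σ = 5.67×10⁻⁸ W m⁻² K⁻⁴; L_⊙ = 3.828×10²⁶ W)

L = 0.0880 × 3.828×10²⁶ = 3.37×10²⁵ W.
Flux: S = L/(4πd²) = 3.37×10²⁵/(4π×(1.53×10¹⁰)²) = 1.15×10⁴ W m⁻².
Energy balance: absorbed = emitted ⇒ πR²·S(1−A) = 4πR²·σT_eq⁴, so T_eq⁴ = S(1−A)/(4σ).
T_eq = [1.15×10⁴ × 0.80 / (4 × 5.67×10⁻⁸)]^(1/4) = (4.04×10¹⁰)^(1/4) = 448 K.

T_eq ≈ 448 K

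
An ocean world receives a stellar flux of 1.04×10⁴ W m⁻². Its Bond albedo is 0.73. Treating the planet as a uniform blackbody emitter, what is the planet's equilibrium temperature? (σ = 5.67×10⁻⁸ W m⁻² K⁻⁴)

T_eq ≈ 334 K

Energy balance: absorbed = emitted ⇒ πR²·S(1−A) = 4πR²·σT_eq⁴, so T_eq⁴ = S(1−A)/(4σ).
T_eq = [1.04×10⁴ × 0.27 / (4 × 5.67×10⁻⁸)]^(1/4) = (1.24×10¹⁰)^(1/4) = 334 K.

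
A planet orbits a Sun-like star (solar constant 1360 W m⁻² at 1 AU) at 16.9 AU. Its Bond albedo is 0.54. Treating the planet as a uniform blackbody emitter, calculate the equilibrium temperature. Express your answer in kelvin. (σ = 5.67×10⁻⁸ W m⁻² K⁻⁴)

Flux at 16.9 AU: S = 1360/16.9² = 4.76 W m⁻².
Energy balance: absorbed = emitted ⇒ πR²·S(1−A) = 4πR²·σT_eq⁴, so T_eq⁴ = S(1−A)/(4σ).
T_eq = [4.76 × 0.46 / (4 × 5.67×10⁻⁸)]^(1/4) = (9.66×10⁶)^(1/4) = 55.7 K.

T_eq ≈ 55.7 K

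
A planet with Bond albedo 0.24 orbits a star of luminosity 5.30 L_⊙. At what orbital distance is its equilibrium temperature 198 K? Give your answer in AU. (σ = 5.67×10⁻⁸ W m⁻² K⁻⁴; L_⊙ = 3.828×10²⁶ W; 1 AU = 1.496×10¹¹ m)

L = 5.30 × 3.828×10²⁶ = 2.03×10²⁷ W.
From T_eq⁴ = L(1−A)/(16πσd²): d = √[L(1−A)/(16πσT_eq⁴)].
d = √[2.03×10²⁷ × 0.76 / (16π × 5.67×10⁻⁸ × (198)⁴)] = 5.93×10¹¹ m = 3.97 AU.

d ≈ 3.97 AU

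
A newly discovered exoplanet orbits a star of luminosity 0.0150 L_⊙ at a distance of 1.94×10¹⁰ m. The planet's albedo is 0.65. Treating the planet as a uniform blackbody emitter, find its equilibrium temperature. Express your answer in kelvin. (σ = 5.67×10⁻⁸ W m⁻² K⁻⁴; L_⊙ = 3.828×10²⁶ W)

T_eq ≈ 208 K

L = 0.0150 × 3.828×10²⁶ = 5.74×10²⁴ W.
Flux: S = L/(4πd²) = 5.74×10²⁴/(4π×(1.94×10¹⁰)²) = 1210 W m⁻².
Energy balance: absorbed = emitted ⇒ πR²·S(1−A) = 4πR²·σT_eq⁴, so T_eq⁴ = S(1−A)/(4σ).
T_eq = [1210 × 0.35 / (4 × 5.67×10⁻⁸)]^(1/4) = (1.87×10⁹)^(1/4) = 208 K.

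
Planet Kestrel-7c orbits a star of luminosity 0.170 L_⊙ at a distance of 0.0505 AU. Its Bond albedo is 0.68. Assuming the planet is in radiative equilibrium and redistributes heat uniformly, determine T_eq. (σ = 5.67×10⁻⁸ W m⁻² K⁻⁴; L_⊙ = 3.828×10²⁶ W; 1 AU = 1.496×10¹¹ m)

T_eq ≈ 598 K

d = 0.0505 AU = 7.55×10⁹ m.
L = 0.170 × 3.828×10²⁶ = 6.51×10²⁵ W.
Flux: S = L/(4πd²) = 6.51×10²⁵/(4π×(7.55×10⁹)²) = 9.07×10⁴ W m⁻².
Energy balance: absorbed = emitted ⇒ πR²·S(1−A) = 4πR²·σT_eq⁴, so T_eq⁴ = S(1−A)/(4σ).
T_eq = [9.07×10⁴ × 0.32 / (4 × 5.67×10⁻⁸)]^(1/4) = (1.28×10¹¹)^(1/4) = 598 K.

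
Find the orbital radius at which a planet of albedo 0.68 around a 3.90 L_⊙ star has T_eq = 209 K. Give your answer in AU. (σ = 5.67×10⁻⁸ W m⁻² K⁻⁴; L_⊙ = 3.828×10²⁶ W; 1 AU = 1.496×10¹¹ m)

d ≈ 1.98 AU

L = 3.90 × 3.828×10²⁶ = 1.49×10²⁷ W.
From T_eq⁴ = L(1−A)/(16πσd²): d = √[L(1−A)/(16πσT_eq⁴)].
d = √[1.49×10²⁷ × 0.32 / (16π × 5.67×10⁻⁸ × (209)⁴)] = 2.96×10¹¹ m = 1.98 AU.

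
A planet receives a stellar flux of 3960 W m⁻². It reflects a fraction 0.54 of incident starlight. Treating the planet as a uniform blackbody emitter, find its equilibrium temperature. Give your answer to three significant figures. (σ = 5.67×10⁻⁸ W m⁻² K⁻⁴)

T_eq ≈ 299 K

Energy balance: absorbed = emitted ⇒ πR²·S(1−A) = 4πR²·σT_eq⁴, so T_eq⁴ = S(1−A)/(4σ).
T_eq = [3960 × 0.46 / (4 × 5.67×10⁻⁸)]^(1/4) = (8.03×10⁹)^(1/4) = 299 K.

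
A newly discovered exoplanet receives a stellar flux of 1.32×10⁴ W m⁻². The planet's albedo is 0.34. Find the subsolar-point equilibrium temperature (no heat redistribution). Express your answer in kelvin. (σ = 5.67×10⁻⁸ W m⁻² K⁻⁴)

T_ss ≈ 626 K

At the subsolar point the surface absorbs S(1−A) and emits σT⁴ per unit area — no factor of 4, since only the local patch is in balance.
T = [1.32×10⁴ × 0.66 / 5.67×10⁻⁸]^(1/4) = (1.54×10¹¹)^(1/4) = 626 K.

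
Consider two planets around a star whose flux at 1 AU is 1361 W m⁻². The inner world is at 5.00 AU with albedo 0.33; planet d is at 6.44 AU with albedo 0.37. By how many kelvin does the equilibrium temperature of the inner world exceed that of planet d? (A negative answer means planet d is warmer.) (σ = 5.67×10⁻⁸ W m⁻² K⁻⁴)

T_eq = [S₀(1−A)/(4σd²)]^(1/4), so T ∝ (1−A)^(1/4) / √d.
T₁ = [1361×0.67/(4×5.67×10⁻⁸×5.00²)]^(1/4) = 112.61 K.
T₂ = [1361×0.63/(4×5.67×10⁻⁸×6.44²)]^(1/4) = 97.71 K.

ΔT ≈ 14.9 K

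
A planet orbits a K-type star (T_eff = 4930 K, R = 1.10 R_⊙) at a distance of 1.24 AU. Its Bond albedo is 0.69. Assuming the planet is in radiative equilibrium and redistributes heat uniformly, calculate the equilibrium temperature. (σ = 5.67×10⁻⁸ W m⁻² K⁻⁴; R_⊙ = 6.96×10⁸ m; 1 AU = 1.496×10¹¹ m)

T_eq ≈ 167 K

R_⋆ = 1.10 × 6.96×10⁸ = 7.66×10⁸ m.
d = 1.24 AU = 1.86×10¹¹ m.
L = 4πR_⋆²σT_⋆⁴ = 4π(7.66×10⁸)² × 5.67×10⁻⁸ × (4930)⁴ = 2.47×10²⁶ W.
S = L/(4πd²) = 571 W m⁻².
Energy balance: absorbed = emitted ⇒ πR²·S(1−A) = 4πR²·σT_eq⁴, so T_eq⁴ = S(1−A)/(4σ).
T_eq = [571 × 0.31 / (4 × 5.67×10⁻⁸)]^(1/4) = (7.80×10⁸)^(1/4) = 167 K.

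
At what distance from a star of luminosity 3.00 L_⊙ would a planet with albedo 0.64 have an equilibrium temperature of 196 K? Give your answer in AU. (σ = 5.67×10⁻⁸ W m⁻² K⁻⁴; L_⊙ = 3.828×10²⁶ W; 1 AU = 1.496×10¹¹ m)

L = 3.00 × 3.828×10²⁶ = 1.15×10²⁷ W.
From T_eq⁴ = L(1−A)/(16πσd²): d = √[L(1−A)/(16πσT_eq⁴)].
d = √[1.15×10²⁷ × 0.36 / (16π × 5.67×10⁻⁸ × (196)⁴)] = 3.14×10¹¹ m = 2.10 AU.

d ≈ 2.10 AU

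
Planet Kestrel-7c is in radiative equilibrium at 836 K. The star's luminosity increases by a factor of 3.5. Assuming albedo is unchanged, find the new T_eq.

T_eq ≈ 1140 K

T_eq ∝ L^(1/4) · d^(−1/2).
T′ = 836 × 3.5^(1/4) = 1140 K.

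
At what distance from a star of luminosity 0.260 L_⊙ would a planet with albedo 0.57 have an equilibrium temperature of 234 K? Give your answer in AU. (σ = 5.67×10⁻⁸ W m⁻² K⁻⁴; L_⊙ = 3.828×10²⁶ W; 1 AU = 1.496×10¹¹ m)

d ≈ 0.473 AU

L = 0.260 × 3.828×10²⁶ = 9.95×10²⁵ W.
From T_eq⁴ = L(1−A)/(16πσd²): d = √[L(1−A)/(16πσT_eq⁴)].
d = √[9.95×10²⁵ × 0.43 / (16π × 5.67×10⁻⁸ × (234)⁴)] = 7.08×10¹⁰ m = 0.473 AU.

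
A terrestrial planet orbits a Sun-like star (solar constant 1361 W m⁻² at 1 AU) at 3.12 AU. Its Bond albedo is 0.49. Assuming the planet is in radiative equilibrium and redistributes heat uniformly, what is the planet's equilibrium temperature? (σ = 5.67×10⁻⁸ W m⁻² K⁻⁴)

T_eq ≈ 133 K

Flux at 3.12 AU: S = 1361/3.12² = 140 W m⁻².
Energy balance: absorbed = emitted ⇒ πR²·S(1−A) = 4πR²·σT_eq⁴, so T_eq⁴ = S(1−A)/(4σ).
T_eq = [140 × 0.51 / (4 × 5.67×10⁻⁸)]^(1/4) = (3.14×10⁸)^(1/4) = 133 K.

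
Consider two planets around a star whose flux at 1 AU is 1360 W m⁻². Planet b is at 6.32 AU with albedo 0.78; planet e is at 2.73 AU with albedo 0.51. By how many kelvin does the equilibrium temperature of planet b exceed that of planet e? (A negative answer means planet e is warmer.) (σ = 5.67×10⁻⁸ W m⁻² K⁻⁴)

T_eq = [S₀(1−A)/(4σd²)]^(1/4), so T ∝ (1−A)^(1/4) / √d.
T₁ = [1360×0.22/(4×5.67×10⁻⁸×6.32²)]^(1/4) = 75.81 K.
T₂ = [1360×0.49/(4×5.67×10⁻⁸×2.73²)]^(1/4) = 140.91 K.

ΔT ≈ -65.1 K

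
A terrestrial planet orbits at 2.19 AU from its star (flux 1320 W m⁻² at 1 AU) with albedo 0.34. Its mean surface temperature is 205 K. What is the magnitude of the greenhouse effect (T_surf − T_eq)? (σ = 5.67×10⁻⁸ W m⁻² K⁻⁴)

S = 1320/2.19² = 275.2 W m⁻².
T_eq = [S(1−A)/(4σ)]^(1/4) = [275.2×0.66/(4×5.67×10⁻⁸)]^(1/4) = 168.2 K.
ΔT = T_surf − T_eq = 205 − 168.2.

ΔT ≈ 36.8 K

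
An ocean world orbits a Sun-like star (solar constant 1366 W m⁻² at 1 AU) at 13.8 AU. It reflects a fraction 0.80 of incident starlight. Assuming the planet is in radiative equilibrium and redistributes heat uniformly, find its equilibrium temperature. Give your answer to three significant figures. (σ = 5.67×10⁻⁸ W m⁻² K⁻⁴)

Flux at 13.8 AU: S = 1366/13.8² = 7.17 W m⁻².
Energy balance: absorbed = emitted ⇒ πR²·S(1−A) = 4πR²·σT_eq⁴, so T_eq⁴ = S(1−A)/(4σ).
T_eq = [7.17 × 0.20 / (4 × 5.67×10⁻⁸)]^(1/4) = (6.33×10⁶)^(1/4) = 50.1 K.

T_eq ≈ 50.1 K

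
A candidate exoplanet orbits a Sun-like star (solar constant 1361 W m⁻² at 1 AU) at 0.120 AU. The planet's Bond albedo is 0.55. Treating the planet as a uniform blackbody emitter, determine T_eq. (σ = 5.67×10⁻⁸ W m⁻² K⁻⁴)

T_eq ≈ 658 K

Flux at 0.120 AU: S = 1361/0.120² = 9.45×10⁴ W m⁻².
Energy balance: absorbed = emitted ⇒ πR²·S(1−A) = 4πR²·σT_eq⁴, so T_eq⁴ = S(1−A)/(4σ).
T_eq = [9.45×10⁴ × 0.45 / (4 × 5.67×10⁻⁸)]^(1/4) = (1.88×10¹¹)^(1/4) = 658 K.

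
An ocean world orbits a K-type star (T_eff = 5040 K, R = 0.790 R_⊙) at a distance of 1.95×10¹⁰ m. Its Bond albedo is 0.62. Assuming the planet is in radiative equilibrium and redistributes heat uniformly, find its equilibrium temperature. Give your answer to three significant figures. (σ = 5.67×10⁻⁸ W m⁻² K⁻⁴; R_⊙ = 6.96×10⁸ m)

T_eq ≈ 470 K

R_⋆ = 0.790 × 6.96×10⁸ = 5.50×10⁸ m.
L = 4πR_⋆²σT_⋆⁴ = 4π(5.50×10⁸)² × 5.67×10⁻⁸ × (5040)⁴ = 1.39×10²⁶ W.
S = L/(4πd²) = 2.91×10⁴ W m⁻².
Energy balance: absorbed = emitted ⇒ πR²·S(1−A) = 4πR²·σT_eq⁴, so T_eq⁴ = S(1−A)/(4σ).
T_eq = [2.91×10⁴ × 0.38 / (4 × 5.67×10⁻⁸)]^(1/4) = (4.87×10¹⁰)^(1/4) = 470 K.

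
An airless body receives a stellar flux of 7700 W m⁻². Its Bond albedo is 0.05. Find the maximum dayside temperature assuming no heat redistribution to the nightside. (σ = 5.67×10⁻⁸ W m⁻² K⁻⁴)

With no redistribution each surface element balances locally: S(1−A) = σT⁴.
T = [7700 × 0.95 / 5.67×10⁻⁸]^(1/4) = (1.29×10¹¹)^(1/4) = 599 K.

T_ss ≈ 599 K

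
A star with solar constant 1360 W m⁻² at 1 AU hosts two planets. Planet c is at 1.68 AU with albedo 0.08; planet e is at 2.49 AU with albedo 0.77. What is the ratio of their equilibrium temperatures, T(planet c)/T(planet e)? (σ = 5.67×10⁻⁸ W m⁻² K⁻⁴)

T_eq = [S₀(1−A)/(4σd²)]^(1/4), so T ∝ (1−A)^(1/4) / √d.
T₁ = [1360×0.92/(4×5.67×10⁻⁸×1.68²)]^(1/4) = 210.26 K.
T₂ = [1360×0.23/(4×5.67×10⁻⁸×2.49²)]^(1/4) = 122.13 K.

T₁/T₂ ≈ 1.722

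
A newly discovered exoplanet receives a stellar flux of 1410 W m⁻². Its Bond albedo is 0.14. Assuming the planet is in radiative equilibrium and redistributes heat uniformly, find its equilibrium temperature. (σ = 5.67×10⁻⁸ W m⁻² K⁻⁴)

Energy balance: absorbed = emitted ⇒ πR²·S(1−A) = 4πR²·σT_eq⁴, so T_eq⁴ = S(1−A)/(4σ).
T_eq = [1410 × 0.86 / (4 × 5.67×10⁻⁸)]^(1/4) = (5.35×10⁹)^(1/4) = 270 K.

T_eq ≈ 270 K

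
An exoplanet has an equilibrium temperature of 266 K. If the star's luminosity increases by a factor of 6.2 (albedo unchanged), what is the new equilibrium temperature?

T_eq ≈ 420 K

T_eq ∝ L^(1/4) · d^(−1/2).
T′ = 266 × 6.2^(1/4) = 420 K.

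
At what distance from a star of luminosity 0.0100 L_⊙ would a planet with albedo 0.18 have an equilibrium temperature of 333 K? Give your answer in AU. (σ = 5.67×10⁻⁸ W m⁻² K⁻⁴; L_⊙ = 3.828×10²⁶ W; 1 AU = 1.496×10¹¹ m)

L = 0.0100 × 3.828×10²⁶ = 3.83×10²⁴ W.
From T_eq⁴ = L(1−A)/(16πσd²): d = √[L(1−A)/(16πσT_eq⁴)].
d = √[3.83×10²⁴ × 0.82 / (16π × 5.67×10⁻⁸ × (333)⁴)] = 9.46×10⁹ m = 0.0633 AU.

d ≈ 0.0633 AU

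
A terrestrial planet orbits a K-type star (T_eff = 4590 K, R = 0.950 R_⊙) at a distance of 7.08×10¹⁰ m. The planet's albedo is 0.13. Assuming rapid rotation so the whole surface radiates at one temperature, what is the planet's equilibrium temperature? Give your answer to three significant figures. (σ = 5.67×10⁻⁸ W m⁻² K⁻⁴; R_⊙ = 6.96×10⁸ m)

R_⋆ = 0.950 × 6.96×10⁸ = 6.61×10⁸ m.
L = 4πR_⋆²σT_⋆⁴ = 4π(6.61×10⁸)² × 5.67×10⁻⁸ × (4590)⁴ = 1.38×10²⁶ W.
S = L/(4πd²) = 2190 W m⁻².
Energy balance: absorbed = emitted ⇒ πR²·S(1−A) = 4πR²·σT_eq⁴, so T_eq⁴ = S(1−A)/(4σ).
T_eq = [2190 × 0.87 / (4 × 5.67×10⁻⁸)]^(1/4) = (8.42×10⁹)^(1/4) = 303 K.

T_eq ≈ 303 K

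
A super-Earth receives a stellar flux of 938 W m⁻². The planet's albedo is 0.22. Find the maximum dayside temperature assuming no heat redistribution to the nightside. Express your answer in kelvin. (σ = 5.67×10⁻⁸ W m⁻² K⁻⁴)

T_ss ≈ 337 K

With no redistribution each surface element balances locally: S(1−A) = σT⁴.
T = [938 × 0.78 / 5.67×10⁻⁸]^(1/4) = (1.29×10¹⁰)^(1/4) = 337 K.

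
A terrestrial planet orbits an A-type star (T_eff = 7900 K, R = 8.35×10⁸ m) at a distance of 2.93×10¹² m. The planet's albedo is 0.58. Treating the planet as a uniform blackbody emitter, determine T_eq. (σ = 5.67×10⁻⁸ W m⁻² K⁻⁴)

T_eq ≈ 75.9 K

L = 4πR_⋆²σT_⋆⁴ = 4π(8.35×10⁸)² × 5.67×10⁻⁸ × (7900)⁴ = 1.93×10²⁷ W.
S = L/(4πd²) = 17.9 W m⁻².
Energy balance: absorbed = emitted ⇒ πR²·S(1−A) = 4πR²·σT_eq⁴, so T_eq⁴ = S(1−A)/(4σ).
T_eq = [17.9 × 0.42 / (4 × 5.67×10⁻⁸)]^(1/4) = (3.32×10⁷)^(1/4) = 75.9 K.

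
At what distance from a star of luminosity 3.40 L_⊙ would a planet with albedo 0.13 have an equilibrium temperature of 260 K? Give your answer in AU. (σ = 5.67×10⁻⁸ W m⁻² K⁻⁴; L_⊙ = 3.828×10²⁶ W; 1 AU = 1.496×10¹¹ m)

d ≈ 1.97 AU

L = 3.40 × 3.828×10²⁶ = 1.30×10²⁷ W.
From T_eq⁴ = L(1−A)/(16πσd²): d = √[L(1−A)/(16πσT_eq⁴)].
d = √[1.30×10²⁷ × 0.87 / (16π × 5.67×10⁻⁸ × (260)⁴)] = 2.95×10¹¹ m = 1.97 AU.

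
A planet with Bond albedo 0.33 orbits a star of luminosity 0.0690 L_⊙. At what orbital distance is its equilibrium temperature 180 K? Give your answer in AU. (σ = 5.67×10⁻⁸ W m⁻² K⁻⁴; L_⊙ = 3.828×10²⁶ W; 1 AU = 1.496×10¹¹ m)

d ≈ 0.514 AU

L = 0.0690 × 3.828×10²⁶ = 2.64×10²⁵ W.
From T_eq⁴ = L(1−A)/(16πσd²): d = √[L(1−A)/(16πσT_eq⁴)].
d = √[2.64×10²⁵ × 0.67 / (16π × 5.67×10⁻⁸ × (180)⁴)] = 7.69×10¹⁰ m = 0.514 AU.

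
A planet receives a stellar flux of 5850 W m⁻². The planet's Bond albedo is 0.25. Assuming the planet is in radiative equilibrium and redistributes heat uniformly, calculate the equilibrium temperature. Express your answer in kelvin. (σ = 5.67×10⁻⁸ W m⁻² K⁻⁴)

Energy balance: absorbed = emitted ⇒ πR²·S(1−A) = 4πR²·σT_eq⁴, so T_eq⁴ = S(1−A)/(4σ).
T_eq = [5850 × 0.75 / (4 × 5.67×10⁻⁸)]^(1/4) = (1.93×10¹⁰)^(1/4) = 373 K.

T_eq ≈ 373 K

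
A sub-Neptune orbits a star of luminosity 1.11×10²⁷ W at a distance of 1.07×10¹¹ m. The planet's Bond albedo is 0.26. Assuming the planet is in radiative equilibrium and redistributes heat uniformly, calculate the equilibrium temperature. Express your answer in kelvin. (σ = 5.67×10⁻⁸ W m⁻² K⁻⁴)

T_eq ≈ 398 K

Flux: S = L/(4πd²) = 1.11×10²⁷/(4π×(1.07×10¹¹)²) = 7720 W m⁻².
Energy balance: absorbed = emitted ⇒ πR²·S(1−A) = 4πR²·σT_eq⁴, so T_eq⁴ = S(1−A)/(4σ).
T_eq = [7720 × 0.74 / (4 × 5.67×10⁻⁸)]^(1/4) = (2.52×10¹⁰)^(1/4) = 398 K.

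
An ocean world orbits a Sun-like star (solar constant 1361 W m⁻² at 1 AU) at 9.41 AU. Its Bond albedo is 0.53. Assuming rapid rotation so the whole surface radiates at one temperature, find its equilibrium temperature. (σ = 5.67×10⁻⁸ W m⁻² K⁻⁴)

Flux at 9.41 AU: S = 1361/9.41² = 15.4 W m⁻².
Energy balance: absorbed = emitted ⇒ πR²·S(1−A) = 4πR²·σT_eq⁴, so T_eq⁴ = S(1−A)/(4σ).
T_eq = [15.4 × 0.47 / (4 × 5.67×10⁻⁸)]^(1/4) = (3.19×10⁷)^(1/4) = 75.1 K.

T_eq ≈ 75.1 K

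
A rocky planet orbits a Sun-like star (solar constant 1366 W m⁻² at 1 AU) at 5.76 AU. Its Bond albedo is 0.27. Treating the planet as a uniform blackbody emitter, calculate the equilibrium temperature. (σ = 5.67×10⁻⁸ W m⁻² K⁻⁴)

Flux at 5.76 AU: S = 1366/5.76² = 41.2 W m⁻².
Energy balance: absorbed = emitted ⇒ πR²·S(1−A) = 4πR²·σT_eq⁴, so T_eq⁴ = S(1−A)/(4σ).
T_eq = [41.2 × 0.73 / (4 × 5.67×10⁻⁸)]^(1/4) = (1.33×10⁸)^(1/4) = 107 K.

T_eq ≈ 107 K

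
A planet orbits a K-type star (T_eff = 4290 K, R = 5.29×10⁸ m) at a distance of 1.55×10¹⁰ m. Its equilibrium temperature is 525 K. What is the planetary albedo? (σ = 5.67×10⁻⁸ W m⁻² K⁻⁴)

L = 4πR_⋆²σT_⋆⁴ = 4π(5.29×10⁸)² × 5.67×10⁻⁸ × (4290)⁴ = 6.75×10²⁵ W.
S = L/(4πd²) = 2.24×10⁴ W m⁻².
From T_eq⁴ = S(1−A)/(4σ): 1−A = 4σT_eq⁴/S.
1−A = 4 × 5.67×10⁻⁸ × (525)⁴ / 2.24×10⁴ = 0.770.

A ≈ 0.23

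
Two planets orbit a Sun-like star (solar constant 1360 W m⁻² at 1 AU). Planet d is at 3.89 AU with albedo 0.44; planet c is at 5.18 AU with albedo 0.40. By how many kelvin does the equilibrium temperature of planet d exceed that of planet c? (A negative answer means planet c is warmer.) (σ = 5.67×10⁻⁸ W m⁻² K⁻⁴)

T_eq = [S₀(1−A)/(4σd²)]^(1/4), so T ∝ (1−A)^(1/4) / √d.
T₁ = [1360×0.56/(4×5.67×10⁻⁸×3.89²)]^(1/4) = 122.05 K.
T₂ = [1360×0.60/(4×5.67×10⁻⁸×5.18²)]^(1/4) = 107.61 K.

ΔT ≈ 14.4 K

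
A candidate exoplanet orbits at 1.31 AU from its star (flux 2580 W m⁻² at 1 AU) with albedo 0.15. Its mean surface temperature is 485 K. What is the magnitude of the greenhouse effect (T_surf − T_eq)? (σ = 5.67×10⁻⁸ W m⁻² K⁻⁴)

S = 2580/1.31² = 1503 W m⁻².
T_eq = [S(1−A)/(4σ)]^(1/4) = [1503×0.85/(4×5.67×10⁻⁸)]^(1/4) = 274.0 K.
ΔT = T_surf − T_eq = 485 − 274.0.

ΔT ≈ 211.0 K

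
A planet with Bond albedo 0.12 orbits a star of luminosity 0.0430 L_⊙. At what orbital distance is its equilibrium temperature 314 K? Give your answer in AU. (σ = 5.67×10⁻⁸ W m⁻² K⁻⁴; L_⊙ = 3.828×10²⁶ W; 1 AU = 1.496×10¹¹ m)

L = 0.0430 × 3.828×10²⁶ = 1.65×10²⁵ W.
From T_eq⁴ = L(1−A)/(16πσd²): d = √[L(1−A)/(16πσT_eq⁴)].
d = √[1.65×10²⁵ × 0.88 / (16π × 5.67×10⁻⁸ × (314)⁴)] = 2.29×10¹⁰ m = 0.153 AU.

d ≈ 0.153 AU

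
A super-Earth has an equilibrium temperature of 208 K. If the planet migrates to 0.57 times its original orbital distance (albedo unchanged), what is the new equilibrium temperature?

T_eq ≈ 276 K

T_eq ∝ L^(1/4) · d^(−1/2).
T′ = 208 / 0.57^(1/2) = 276 K.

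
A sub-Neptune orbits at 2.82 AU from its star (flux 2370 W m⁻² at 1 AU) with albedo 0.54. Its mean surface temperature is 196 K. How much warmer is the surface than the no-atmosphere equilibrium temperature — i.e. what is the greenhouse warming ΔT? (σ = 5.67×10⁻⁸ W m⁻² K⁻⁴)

ΔT ≈ 39.2 K

S = 2370/2.82² = 298.0 W m⁻².
T_eq = [S(1−A)/(4σ)]^(1/4) = [298.0×0.46/(4×5.67×10⁻⁸)]^(1/4) = 156.8 K.
ΔT = T_surf − T_eq = 196 − 156.8.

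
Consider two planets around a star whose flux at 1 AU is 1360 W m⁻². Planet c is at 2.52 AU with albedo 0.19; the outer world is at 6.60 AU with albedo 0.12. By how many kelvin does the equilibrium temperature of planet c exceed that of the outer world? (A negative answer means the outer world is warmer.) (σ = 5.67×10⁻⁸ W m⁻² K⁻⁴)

T_eq = [S₀(1−A)/(4σd²)]^(1/4), so T ∝ (1−A)^(1/4) / √d.
T₁ = [1360×0.81/(4×5.67×10⁻⁸×2.52²)]^(1/4) = 166.30 K.
T₂ = [1360×0.88/(4×5.67×10⁻⁸×6.60²)]^(1/4) = 104.91 K.

ΔT ≈ 61.4 K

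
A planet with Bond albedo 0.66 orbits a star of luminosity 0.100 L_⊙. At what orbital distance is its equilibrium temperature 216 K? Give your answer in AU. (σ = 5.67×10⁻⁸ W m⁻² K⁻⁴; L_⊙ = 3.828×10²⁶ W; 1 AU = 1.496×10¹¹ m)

L = 0.100 × 3.828×10²⁶ = 3.83×10²⁵ W.
From T_eq⁴ = L(1−A)/(16πσd²): d = √[L(1−A)/(16πσT_eq⁴)].
d = √[3.83×10²⁵ × 0.34 / (16π × 5.67×10⁻⁸ × (216)⁴)] = 4.58×10¹⁰ m = 0.306 AU.

d ≈ 0.306 AU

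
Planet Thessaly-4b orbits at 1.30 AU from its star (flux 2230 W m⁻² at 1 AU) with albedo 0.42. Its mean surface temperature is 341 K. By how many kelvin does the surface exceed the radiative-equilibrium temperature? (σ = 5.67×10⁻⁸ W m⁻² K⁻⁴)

ΔT ≈ 100.0 K

S = 2230/1.30² = 1320 W m⁻².
T_eq = [S(1−A)/(4σ)]^(1/4) = [1320×0.58/(4×5.67×10⁻⁸)]^(1/4) = 241.0 K.
ΔT = T_surf − T_eq = 341 − 241.0.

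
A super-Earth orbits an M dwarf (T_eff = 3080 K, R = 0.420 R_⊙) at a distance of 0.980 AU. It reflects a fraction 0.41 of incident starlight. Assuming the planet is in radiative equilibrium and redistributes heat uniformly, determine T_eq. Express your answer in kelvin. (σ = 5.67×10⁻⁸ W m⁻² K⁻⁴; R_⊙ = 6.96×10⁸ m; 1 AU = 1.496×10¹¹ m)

T_eq ≈ 85.2 K

R_⋆ = 0.420 × 6.96×10⁸ = 2.92×10⁸ m.
d = 0.980 AU = 1.47×10¹¹ m.
L = 4πR_⋆²σT_⋆⁴ = 4π(2.92×10⁸)² × 5.67×10⁻⁸ × (3080)⁴ = 5.48×10²⁴ W.
S = L/(4πd²) = 20.3 W m⁻².
Energy balance: absorbed = emitted ⇒ πR²·S(1−A) = 4πR²·σT_eq⁴, so T_eq⁴ = S(1−A)/(4σ).
T_eq = [20.3 × 0.59 / (4 × 5.67×10⁻⁸)]^(1/4) = (5.28×10⁷)^(1/4) = 85.2 K.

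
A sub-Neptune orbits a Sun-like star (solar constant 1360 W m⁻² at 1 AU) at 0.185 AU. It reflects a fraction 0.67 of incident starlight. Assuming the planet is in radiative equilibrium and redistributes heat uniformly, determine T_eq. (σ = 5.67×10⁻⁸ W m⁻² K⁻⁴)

T_eq ≈ 490 K

Flux at 0.185 AU: S = 1360/0.185² = 3.97×10⁴ W m⁻².
Energy balance: absorbed = emitted ⇒ πR²·S(1−A) = 4πR²·σT_eq⁴, so T_eq⁴ = S(1−A)/(4σ).
T_eq = [3.97×10⁴ × 0.33 / (4 × 5.67×10⁻⁸)]^(1/4) = (5.78×10¹⁰)^(1/4) = 490 K.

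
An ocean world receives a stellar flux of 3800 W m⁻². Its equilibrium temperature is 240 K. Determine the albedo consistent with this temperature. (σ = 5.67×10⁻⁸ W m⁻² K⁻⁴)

From T_eq⁴ = S(1−A)/(4σ): 1−A = 4σT_eq⁴/S.
1−A = 4 × 5.67×10⁻⁸ × (240)⁴ / 3800 = 0.198.

A ≈ 0.80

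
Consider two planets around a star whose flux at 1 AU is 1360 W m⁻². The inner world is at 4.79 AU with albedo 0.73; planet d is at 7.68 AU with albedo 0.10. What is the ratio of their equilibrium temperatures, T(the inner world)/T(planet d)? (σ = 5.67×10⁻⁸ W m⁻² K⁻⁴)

T₁/T₂ ≈ 0.937

T_eq = [S₀(1−A)/(4σd²)]^(1/4), so T ∝ (1−A)^(1/4) / √d.
T₁ = [1360×0.27/(4×5.67×10⁻⁸×4.79²)]^(1/4) = 91.65 K.
T₂ = [1360×0.90/(4×5.67×10⁻⁸×7.68²)]^(1/4) = 97.80 K.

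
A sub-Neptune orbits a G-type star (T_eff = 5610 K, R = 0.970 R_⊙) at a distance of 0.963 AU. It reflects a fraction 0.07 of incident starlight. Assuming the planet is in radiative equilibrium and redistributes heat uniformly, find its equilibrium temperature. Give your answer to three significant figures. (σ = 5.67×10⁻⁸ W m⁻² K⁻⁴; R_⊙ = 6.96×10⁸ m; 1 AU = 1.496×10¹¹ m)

R_⋆ = 0.970 × 6.96×10⁸ = 6.75×10⁸ m.
d = 0.963 AU = 1.44×10¹¹ m.
L = 4πR_⋆²σT_⋆⁴ = 4π(6.75×10⁸)² × 5.67×10⁻⁸ × (5610)⁴ = 3.22×10²⁶ W.
S = L/(4πd²) = 1230 W m⁻².
Energy balance: absorbed = emitted ⇒ πR²·S(1−A) = 4πR²·σT_eq⁴, so T_eq⁴ = S(1−A)/(4σ).
T_eq = [1230 × 0.93 / (4 × 5.67×10⁻⁸)]^(1/4) = (5.06×10⁹)^(1/4) = 267 K.

T_eq ≈ 267 K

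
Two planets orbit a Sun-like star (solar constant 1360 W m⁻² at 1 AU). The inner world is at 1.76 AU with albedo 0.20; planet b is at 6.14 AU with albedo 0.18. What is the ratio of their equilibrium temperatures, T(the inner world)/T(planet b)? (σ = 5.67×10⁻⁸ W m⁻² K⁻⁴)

T₁/T₂ ≈ 1.856

T_eq = [S₀(1−A)/(4σd²)]^(1/4), so T ∝ (1−A)^(1/4) / √d.
T₁ = [1360×0.80/(4×5.67×10⁻⁸×1.76²)]^(1/4) = 198.38 K.
T₂ = [1360×0.82/(4×5.67×10⁻⁸×6.14²)]^(1/4) = 106.87 K.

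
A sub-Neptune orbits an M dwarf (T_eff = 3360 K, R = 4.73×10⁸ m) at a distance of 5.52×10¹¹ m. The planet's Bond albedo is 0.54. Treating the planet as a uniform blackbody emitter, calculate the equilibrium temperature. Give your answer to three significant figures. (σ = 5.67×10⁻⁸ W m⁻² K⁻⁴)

T_eq ≈ 57.3 K

L = 4πR_⋆²σT_⋆⁴ = 4π(4.73×10⁸)² × 5.67×10⁻⁸ × (3360)⁴ = 2.03×10²⁵ W.
S = L/(4πd²) = 5.31 W m⁻².
Energy balance: absorbed = emitted ⇒ πR²·S(1−A) = 4πR²·σT_eq⁴, so T_eq⁴ = S(1−A)/(4σ).
T_eq = [5.31 × 0.46 / (4 × 5.67×10⁻⁸)]^(1/4) = (1.08×10⁷)^(1/4) = 57.3 K.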